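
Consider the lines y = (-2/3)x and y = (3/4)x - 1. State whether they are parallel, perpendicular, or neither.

Slope of line 1: m1 = -2/3
Slope of line 2: m2 = 3/4
For parallel lines we need equal slopes: -2/3 != 3/4.
For perpendicular lines we need m1*m2 = -1: (-2/3)(3/4) = -1/2 != -1.
Since neither condition holds, the lines are neither parallel nor perpendicular.

Neither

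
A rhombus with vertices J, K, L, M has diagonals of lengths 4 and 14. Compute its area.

The diagonals of a rhombus divide it into four right triangles.
Each triangle has legs 4/ 2 = 2 and 14/2 = 7, so each has area (1/2)*2*7 = 7.
Four such triangles give total area = (d1 * d2) / 2 = 28.

28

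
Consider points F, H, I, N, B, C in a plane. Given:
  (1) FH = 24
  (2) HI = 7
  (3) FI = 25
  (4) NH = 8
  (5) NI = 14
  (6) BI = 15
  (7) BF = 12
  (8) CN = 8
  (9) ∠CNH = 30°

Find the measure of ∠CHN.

Step 1: By the law of cosines on triangle HNC: HC² = 8² + 8² − 2·8·8·cos(30°) = 17.15, so HC ≈ 4.14.
Step 2: By the inverse law of cosines on triangle CHN: cos(∠CHN) = (4.14² + 8² − 8²) / (2·4.14·8) = 17.15/66.26 = 0.2588, so ∠CHN = 75°.

Therefore, the measure of angle ∠CHN = 75°.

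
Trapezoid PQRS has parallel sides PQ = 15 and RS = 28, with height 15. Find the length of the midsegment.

The midsegment of a trapezoid = (base1 + base2) / 2
midsegment = (15 + 28) / 2
midsegment = 43 / 2
midsegment = 43/2

43/2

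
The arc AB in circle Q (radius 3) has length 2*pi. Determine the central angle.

Arc length L = 2πr × θ/360, so θ = 360L / (2πr).
θ = 360 × 2*pi / (2π × 3)
θ = 120°
θ = 120°

120°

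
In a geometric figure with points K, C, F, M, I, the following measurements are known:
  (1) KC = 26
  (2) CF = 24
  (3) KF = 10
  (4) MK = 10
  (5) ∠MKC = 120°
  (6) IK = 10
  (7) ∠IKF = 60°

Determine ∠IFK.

Step 1: By the law of cosines on triangle FKI: FI² = 10² + 10² − 2·10·10·cos(60°) = 100, so FI = 10.
Step 2: By the inverse law of cosines on triangle IFK: cos(∠IFK) = (10² + 10² − 10²) / (2·10·10) = 100/200 = 0.5, so ∠IFK = 60°.

Therefore, the measure of angle ∠IFK = 60°.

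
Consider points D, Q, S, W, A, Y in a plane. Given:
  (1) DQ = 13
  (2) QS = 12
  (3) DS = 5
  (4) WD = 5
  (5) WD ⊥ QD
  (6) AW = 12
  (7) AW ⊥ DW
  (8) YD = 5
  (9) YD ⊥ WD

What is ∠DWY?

Step 1: By the law of cosines on triangle WDY: WY² = 5² + 5² − 2·5·5·cos(90°) = 50, so WY = 5·√2.
Step 2: By the inverse law of cosines on triangle DWY: cos(∠DWY) = (5² + (5·√2)² − 5²) / (2·5·5·√2) = 50/70.71 = 0.7071, so ∠DWY = 45°.

Therefore, the measure of angle ∠DWY = 45°.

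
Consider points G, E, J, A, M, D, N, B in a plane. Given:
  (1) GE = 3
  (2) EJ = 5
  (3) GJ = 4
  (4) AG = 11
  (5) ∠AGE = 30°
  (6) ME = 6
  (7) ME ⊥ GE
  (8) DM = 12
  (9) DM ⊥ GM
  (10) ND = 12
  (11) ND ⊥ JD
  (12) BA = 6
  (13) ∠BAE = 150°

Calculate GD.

Step 1: By the law of cosines on triangle GEM: GM² = 3² + 6² − 2·3·6·cos(90°) = 45, so GM = 3·√5.
Step 2: By the law of cosines on triangle GMD: GD² = (3·√5)² + 12² − 2·3·√5·12·cos(90°) = 189, so GD = 3·√21.

Therefore, the length of GD = 3·√21.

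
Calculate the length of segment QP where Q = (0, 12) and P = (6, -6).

d = sqrt((6 - 0)^2 + (-6 - 12)^2)
d = sqrt(6^2 + -18^2)
d = sqrt(36 + 324)
d = sqrt(360) = 6*sqrt(10)

6*sqrt(10)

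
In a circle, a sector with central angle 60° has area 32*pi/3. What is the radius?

Sector area A = πr² × θ/360, so r² = 360A / (πθ).
r² = 360 × 32*pi/3 / (π × 60)
r² = 64
r = 8

8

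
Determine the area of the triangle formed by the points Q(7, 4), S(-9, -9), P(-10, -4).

The Shoelace formula computes the area from vertex coordinates by summing cross products.
For vertices (7,4), (-9,-9), (-10,-4):
Signed sum = 7*-9 - -9*4 + -9*-4 - -10*-9 + -10*4 - 7*-4
= -27 + -54 + -12 = -93
Area = (1/2)|-93| = 93/2.

93/2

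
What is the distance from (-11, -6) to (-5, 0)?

d = sqrt((-5 - -11)^2 + (0 - -6)^2)
d = sqrt(6^2 + 6^2)
d = sqrt(36 + 36)
d = sqrt(72) = 6*sqrt(2)

6*sqrt(2)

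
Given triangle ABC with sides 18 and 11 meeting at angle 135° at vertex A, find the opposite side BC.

Law of cosines: BC^2 = 18^2 + 11^2 - 2(18)(11)cos(135°) = 198*sqrt(2) + 445, so BC = sqrt(198*sqrt(2) + 445).

sqrt(198*sqrt(2) + 445)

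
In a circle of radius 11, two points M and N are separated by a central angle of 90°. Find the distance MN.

Chord = 2(11) sin(45°) = 11*sqrt(2)

11*sqrt(2)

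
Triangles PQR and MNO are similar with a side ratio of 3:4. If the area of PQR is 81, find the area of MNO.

For similar figures, the area ratio equals the square of the side ratio.
Side ratio (PQR to MNO) = 3:4, so area ratio = 3^2:4^2 = 9:16.
If the area of PQR is 81, then the area of MNO = 81 * (16/9) = 144.

144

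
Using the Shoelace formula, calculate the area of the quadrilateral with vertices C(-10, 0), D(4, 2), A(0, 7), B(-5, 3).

Using the Shoelace formula for a quadrilateral (vertices in order):
Area = (1/2)|sum of (x_i * y_(i+1) - x_(i+1) * y_i)|
Terms: (-10*2 - 4*0) = -20, (4*7 - 0*2) = 28, (0*3 - -5*7) = 35, (-5*0 - -10*3) = 30
Sum = 73
Area = (1/2)(73) = 73/2

73/2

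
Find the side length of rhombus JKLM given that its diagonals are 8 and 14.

In a rhombus, the diagonals bisect each other perpendicularly, creating four congruent right triangles.
Each triangle has legs 4 (half of 8) and 7 (half of 14).
The hypotenuse of each right triangle is a side of the rhombus:
side = sqrt(4^2 + 7^2) = sqrt(65)

sqrt(65)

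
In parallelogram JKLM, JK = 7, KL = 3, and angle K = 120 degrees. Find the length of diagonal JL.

Using the law of cosines:
d^2 = 7^2 + 3^2 - 2(7)(3)cos(120 degrees)
d^2 = 49 + 9 - 42*-1/2
d^2 = 79
d = sqrt(79)

sqrt(79)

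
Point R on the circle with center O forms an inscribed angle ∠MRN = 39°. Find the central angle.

By the inscribed angle theorem, the central angle is twice the inscribed angle.
Central angle = 2 × 39° = 78°

78°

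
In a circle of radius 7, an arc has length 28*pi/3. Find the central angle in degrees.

θ = 360 × 28*pi/3 / (2π × 7) = 240° (rearranging arc length formula).

240°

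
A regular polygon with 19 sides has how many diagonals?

Total line segments between 19 vertices = C(19,2) = 171.
Subtract the 19 sides: 171 - 19 = 152 diagonals.

152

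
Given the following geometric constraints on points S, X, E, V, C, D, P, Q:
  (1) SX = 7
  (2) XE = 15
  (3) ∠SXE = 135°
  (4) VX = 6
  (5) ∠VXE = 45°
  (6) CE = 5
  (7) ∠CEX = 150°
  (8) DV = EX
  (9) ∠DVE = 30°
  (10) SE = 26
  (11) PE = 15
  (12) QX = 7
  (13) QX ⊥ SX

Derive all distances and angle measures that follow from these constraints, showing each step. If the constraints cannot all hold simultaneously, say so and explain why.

These constraints are not satisfiable: by the triangle inequality in triangle XSE, (1) SX = 7 and (2) XE = 15 force SE ≤ 7 + 15 = 22, but (10) says SE = 26. No planar figure meets all of them, so nothing further can be derived.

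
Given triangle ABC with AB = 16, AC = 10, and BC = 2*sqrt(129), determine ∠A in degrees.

cos(A) = (16² + 10² - (2*sqrt(129))²) / (2 × 16 × 10) = -1/2, so A = arccos(-1/2) = 120°.

120°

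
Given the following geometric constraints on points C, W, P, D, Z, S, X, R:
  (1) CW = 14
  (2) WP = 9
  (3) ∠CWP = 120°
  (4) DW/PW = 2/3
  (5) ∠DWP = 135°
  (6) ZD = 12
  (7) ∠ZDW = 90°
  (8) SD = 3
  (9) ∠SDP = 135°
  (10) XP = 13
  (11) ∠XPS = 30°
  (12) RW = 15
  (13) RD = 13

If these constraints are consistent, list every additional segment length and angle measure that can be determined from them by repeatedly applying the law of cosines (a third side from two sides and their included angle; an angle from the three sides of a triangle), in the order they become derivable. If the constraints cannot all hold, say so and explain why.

The constraints are consistent. Derivable facts, in order:
After 1 step:
- CP ≈ 20.07
- PD ≈ 13.91
- WZ = 6·√5
- ∠DRW = 23.37°
- ∠DWR = 59.26°
- ∠RDW = 97.37°
After 2 steps:
- PS ≈ 16.17
- ∠CPW = 37.15°
- ∠DPW = 17.76°
- ∠DWZ = 63.43°
- ∠DZW = 26.57°
- ∠PCW = 22.85°
- ∠PDW = 27.24°
After 3 steps:
- SX ≈ 8.15
- ∠DPS = 7.54°
- ∠DSP = 37.46°
After 4 steps:
- ∠PSX = 52.94°
- ∠PXS = 97.06°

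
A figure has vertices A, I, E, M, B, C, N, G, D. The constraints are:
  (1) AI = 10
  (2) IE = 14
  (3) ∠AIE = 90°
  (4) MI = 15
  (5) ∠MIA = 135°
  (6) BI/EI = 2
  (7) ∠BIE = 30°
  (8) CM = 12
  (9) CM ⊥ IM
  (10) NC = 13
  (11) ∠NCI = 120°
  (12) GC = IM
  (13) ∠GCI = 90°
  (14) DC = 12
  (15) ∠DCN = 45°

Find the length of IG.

From the given relations: GC = IM = 15.
Step 1: By the law of cosines on triangle CMI: CI² = 12² + 15² − 2·12·15·cos(90°) = 369, so CI = 3·√41.
Step 2: By the law of cosines on triangle ICG: IG² = (3·√41)² + 15² − 2·3·√41·15·cos(90°) = 594, so IG = 3·√66.

Therefore, the length of IG = 3·√66.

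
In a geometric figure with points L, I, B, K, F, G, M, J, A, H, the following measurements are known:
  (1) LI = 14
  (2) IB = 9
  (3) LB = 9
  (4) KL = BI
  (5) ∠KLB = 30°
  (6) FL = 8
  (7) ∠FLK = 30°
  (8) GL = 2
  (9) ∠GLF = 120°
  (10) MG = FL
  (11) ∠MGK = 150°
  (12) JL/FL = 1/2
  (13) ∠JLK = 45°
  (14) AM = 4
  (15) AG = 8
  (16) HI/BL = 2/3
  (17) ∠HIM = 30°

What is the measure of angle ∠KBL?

From the given relations: KL = BI = 9.
Step 1: By the law of cosines on triangle BLK: BK² = 9² + 9² − 2·9·9·cos(30°) = 21.7, so BK ≈ 4.66.
Step 2: By the inverse law of cosines on triangle KBL: cos(∠KBL) = (4.66² + 9² − 9²) / (2·4.66·9) = 21.7/83.86 = 0.2588, so ∠KBL = 75°.

Therefore, the measure of angle ∠KBL = 75°.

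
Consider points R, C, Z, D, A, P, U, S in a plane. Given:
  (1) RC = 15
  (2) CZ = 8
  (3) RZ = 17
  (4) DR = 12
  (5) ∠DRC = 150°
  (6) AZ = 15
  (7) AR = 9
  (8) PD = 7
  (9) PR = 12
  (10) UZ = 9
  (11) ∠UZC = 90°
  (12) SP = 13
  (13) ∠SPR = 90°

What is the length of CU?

Step 1: By the law of cosines on triangle CZU: CU² = 8² + 9² − 2·8·9·cos(90°) = 145, so CU = √145.

Therefore, the length of CU = √145.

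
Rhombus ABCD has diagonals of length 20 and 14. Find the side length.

In a rhombus, the diagonals bisect each other perpendicularly, creating four congruent right triangles.
Each triangle has legs 10 (half of 20) and 7 (half of 14).
The hypotenuse of each right triangle is a side of the rhombus:
side = sqrt(10^2 + 7^2) = sqrt(149)

sqrt(149)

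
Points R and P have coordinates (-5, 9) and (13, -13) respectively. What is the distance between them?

d = sqrt((13 - -5)^2 + (-13 - 9)^2)
d = sqrt(18^2 + -22^2)
d = sqrt(324 + 484)
d = sqrt(808) = 2*sqrt(202)

2*sqrt(202)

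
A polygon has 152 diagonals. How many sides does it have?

Using d = n(n - 3)/2, we solve 152 = n(n - 3)/2.
So n(n - 3) = 304.
Testing n = 19: 19 * 16 = 304 = 304. Correct.
The polygon has 19 sides.

19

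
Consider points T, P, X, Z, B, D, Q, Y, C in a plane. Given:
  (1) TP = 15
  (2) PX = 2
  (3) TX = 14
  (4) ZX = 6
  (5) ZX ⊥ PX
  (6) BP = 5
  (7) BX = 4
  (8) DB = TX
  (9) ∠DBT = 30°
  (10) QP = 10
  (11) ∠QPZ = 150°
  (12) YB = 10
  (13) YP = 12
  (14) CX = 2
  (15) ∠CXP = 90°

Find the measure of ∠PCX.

Step 1: By the law of cosines on triangle CXP: CP² = 2² + 2² − 2·2·2·cos(90°) = 8, so CP = 2·√2.
Step 2: By the inverse law of cosines on triangle PCX: cos(∠PCX) = ((2·√2)² + 2² − 2²) / (2·2·√2·2) = 8/11.31 = 0.7071, so ∠PCX = 45°.

Therefore, the measure of angle ∠PCX = 45°.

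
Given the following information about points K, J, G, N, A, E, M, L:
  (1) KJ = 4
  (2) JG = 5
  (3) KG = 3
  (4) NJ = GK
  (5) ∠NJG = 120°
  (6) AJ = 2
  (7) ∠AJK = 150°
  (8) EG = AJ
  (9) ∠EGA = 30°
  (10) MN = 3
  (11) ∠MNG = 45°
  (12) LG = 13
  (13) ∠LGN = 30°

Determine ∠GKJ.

Step 1: By the inverse law of cosines on triangle GKJ: cos(∠GKJ) = (3² + 4² − 5²) / (2·3·4) = 0/24 = 0, so ∠GKJ = 90°.

Therefore, the measure of angle ∠GKJ = 90°.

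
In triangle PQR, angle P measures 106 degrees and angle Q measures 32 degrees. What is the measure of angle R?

angle R = 180 - 106 - 32 = 42 degrees.

42 degrees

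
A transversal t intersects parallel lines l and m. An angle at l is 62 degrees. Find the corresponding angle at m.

Corresponding angles formed by parallel lines and a transversal are equal.
The given angle is 62 degrees.
The corresponding angle = 62 degrees.

62 degrees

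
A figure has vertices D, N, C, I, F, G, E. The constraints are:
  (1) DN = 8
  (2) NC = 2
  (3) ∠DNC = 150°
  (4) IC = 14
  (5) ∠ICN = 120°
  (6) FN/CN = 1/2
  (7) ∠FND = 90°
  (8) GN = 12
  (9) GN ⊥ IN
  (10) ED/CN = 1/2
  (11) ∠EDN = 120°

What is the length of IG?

Step 1: By the law of cosines on triangle NCI: NI² = 2² + 14² − 2·2·14·cos(120°) = 228, so NI = 2·√57.
Step 2: By the law of cosines on triangle ING: IG² = (2·√57)² + 12² − 2·2·√57·12·cos(90°) = 372, so IG = 2·√93.

Therefore, the length of IG = 2·√93.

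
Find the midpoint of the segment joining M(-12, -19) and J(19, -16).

The midpoint is the average of the coordinates:
x: (-12 + 19)/2 = 7/2
y: (-19 + -16)/2 = -35/2
Midpoint = (7/2, -35/2)

(7/2, -35/2)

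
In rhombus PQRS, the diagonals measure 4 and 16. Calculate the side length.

In a rhombus, the diagonals bisect each other perpendicularly, creating four congruent right triangles.
Each triangle has legs 2 (half of 4) and 8 (half of 16).
The hypotenuse of each right triangle is a side of the rhombus:
side = sqrt(2^2 + 8^2) = sqrt(68) = 2*sqrt(17)

2*sqrt(17)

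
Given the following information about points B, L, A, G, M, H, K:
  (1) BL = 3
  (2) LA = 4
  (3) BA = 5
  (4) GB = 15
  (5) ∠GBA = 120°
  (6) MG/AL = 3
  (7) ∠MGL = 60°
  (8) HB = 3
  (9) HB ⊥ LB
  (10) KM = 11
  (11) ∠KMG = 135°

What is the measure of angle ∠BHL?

Step 1: By the law of cosines on triangle HBL: HL² = 3² + 3² − 2·3·3·cos(90°) = 18, so HL = 3·√2.
Step 2: By the inverse law of cosines on triangle BHL: cos(∠BHL) = (3² + (3·√2)² − 3²) / (2·3·3·√2) = 18/25.46 = 0.7071, so ∠BHL = 45°.

Therefore, the measure of angle ∠BHL = 45°.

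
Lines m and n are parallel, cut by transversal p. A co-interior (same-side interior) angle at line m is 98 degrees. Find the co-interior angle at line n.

Co-interior angles (same-side interior) formed by parallel lines and a transversal are supplementary (sum to 180 degrees).
The given angle is 98 degrees.
The co-interior angle = 180 - 98 = 82 degrees.

82 degrees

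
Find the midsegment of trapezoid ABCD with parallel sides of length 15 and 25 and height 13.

midsegment = (15 + 25) / 2 = 40 / 2 = 20

20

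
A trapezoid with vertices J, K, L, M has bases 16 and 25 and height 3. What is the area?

Area = (16 + 25) * 3 / 2 = 123 / 2 = 123/2

123/2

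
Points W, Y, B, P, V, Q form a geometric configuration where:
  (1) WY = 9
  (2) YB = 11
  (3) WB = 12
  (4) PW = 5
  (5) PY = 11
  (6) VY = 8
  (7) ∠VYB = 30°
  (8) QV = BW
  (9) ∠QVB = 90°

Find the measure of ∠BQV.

From the given relations: QV = BW = 12.
Step 1: By the law of cosines on triangle BYV: BV² = 11² + 8² − 2·11·8·cos(30°) = 32.58, so BV ≈ 5.71.
Step 2: By the law of cosines on triangle QVB: QB² = 12² + 5.71² − 2·12·5.71·cos(90°) = 176.58, so QB ≈ 13.29.
Step 3: By the inverse law of cosines on triangle BQV: cos(∠BQV) = (13.29² + 12² − 5.71²) / (2·13.29·12) = 288/318.92 = 0.903, so ∠BQV = 25.44°.

Therefore, the measure of angle ∠BQV = 25.44°.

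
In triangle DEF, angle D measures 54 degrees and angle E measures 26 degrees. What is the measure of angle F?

By the triangle angle sum property, the three interior angles of any triangle add up to 180°.
We know angle D = 54° and angle E = 26°, so their sum is 80°.
Therefore angle F = 180° - 80° = 100°.

100 degrees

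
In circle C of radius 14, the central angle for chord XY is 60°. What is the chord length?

Drop a perpendicular from the center to the chord, bisecting both the chord and the central angle.
Each half-chord = r sin(θ/2) = 14 sin(30°).
The full chord = 2 × 14 × sin(30°) = 14.

14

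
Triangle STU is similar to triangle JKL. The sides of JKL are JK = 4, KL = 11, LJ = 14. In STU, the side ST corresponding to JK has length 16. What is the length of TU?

Similar triangles have proportional sides. Setting up the proportion:
ST / JK = TU / KL
16 / 4 = TU / 11
TU = 11 * 16 / 4 = 44.

44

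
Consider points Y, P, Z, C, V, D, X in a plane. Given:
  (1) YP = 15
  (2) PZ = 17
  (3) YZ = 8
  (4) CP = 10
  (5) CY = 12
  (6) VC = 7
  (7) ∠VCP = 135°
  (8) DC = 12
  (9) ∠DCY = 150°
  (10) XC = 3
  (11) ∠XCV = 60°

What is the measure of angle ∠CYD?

Step 1: By the law of cosines on triangle YCD: YD² = 12² + 12² − 2·12·12·cos(150°) = 537.42, so YD ≈ 23.18.
Step 2: By the inverse law of cosines on triangle CYD: cos(∠CYD) = (12² + 23.18² − 12²) / (2·12·23.18) = 537.42/556.37 = 0.9659, so ∠CYD = 15°.

Therefore, the measure of angle ∠CYD = 15°.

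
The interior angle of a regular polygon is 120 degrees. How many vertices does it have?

The exterior angle is the supplement of the interior angle: 180 - 120 = 60 degrees.
Since the exterior angles of any convex polygon sum to 360 degrees, the number of sides is 360 / 60 = 6.

6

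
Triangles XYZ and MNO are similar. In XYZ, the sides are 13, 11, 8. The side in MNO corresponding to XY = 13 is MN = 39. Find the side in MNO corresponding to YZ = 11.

k = 39/13 = 3. NO = 3 * 11 = 33.

33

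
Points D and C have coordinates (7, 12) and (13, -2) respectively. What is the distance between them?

The horizontal distance is |13 - 7| = 6 and the vertical distance is |-2 - 12| = 14.
By the Pythagorean theorem, d = sqrt(6^2 + 14^2) = sqrt(232) = 2*sqrt(58).

2*sqrt(58)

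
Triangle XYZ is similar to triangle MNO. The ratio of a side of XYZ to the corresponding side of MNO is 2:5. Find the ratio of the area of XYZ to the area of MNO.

The ratio of areas of similar triangles equals the square of the side ratio.
Side ratio = 2:5
Area ratio = (2/5)^2 = 4/25 = 4:25

4:25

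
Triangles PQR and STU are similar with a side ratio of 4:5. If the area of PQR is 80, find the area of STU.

Area ratio = (4/5)^2 = 16/25. Area of STU = 80 * 25/16 = 125.

125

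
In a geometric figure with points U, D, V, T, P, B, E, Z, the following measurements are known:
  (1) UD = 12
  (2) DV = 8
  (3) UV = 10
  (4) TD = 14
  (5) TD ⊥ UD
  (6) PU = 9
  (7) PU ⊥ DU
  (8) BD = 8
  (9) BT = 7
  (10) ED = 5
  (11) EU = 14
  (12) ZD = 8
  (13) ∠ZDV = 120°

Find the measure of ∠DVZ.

Step 1: By the law of cosines on triangle VDZ: VZ² = 8² + 8² − 2·8·8·cos(120°) = 192, so VZ = 8·√3.
Step 2: By the inverse law of cosines on triangle DVZ: cos(∠DVZ) = (8² + (8·√3)² − 8²) / (2·8·8·√3) = 192/221.7 = 0.866, so ∠DVZ = 30°.

Therefore, the measure of angle ∠DVZ = 30°.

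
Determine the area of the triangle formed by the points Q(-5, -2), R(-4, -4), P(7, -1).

The Shoelace formula computes the area from vertex coordinates by summing cross products.
For vertices (-5,-2), (-4,-4), (7,-1):
Signed sum = -5*-4 - -4*-2 + -4*-1 - 7*-4 + 7*-2 - -5*-1
= 12 + 32 + -19 = 25
Area = (1/2)|25| = 25/2.

25/2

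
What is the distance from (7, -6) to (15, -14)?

The horizontal distance is |15 - 7| = 8 and the vertical distance is |-14 - -6| = 8.
By the Pythagorean theorem, d = sqrt(8^2 + 8^2) = sqrt(128) = 8*sqrt(2).

8*sqrt(2)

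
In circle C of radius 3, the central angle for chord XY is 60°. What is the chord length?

Chord length = 2r sin(θ/2)
= 2 × 3 × sin(60°/2)
= 2 × 3 × sin(30°)
= 3

3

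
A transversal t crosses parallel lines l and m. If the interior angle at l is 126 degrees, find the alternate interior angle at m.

Alternate interior angles lie on opposite sides of the transversal, between the parallel lines.
By the alternate interior angle theorem, they are equal: 126 degrees.

126 degrees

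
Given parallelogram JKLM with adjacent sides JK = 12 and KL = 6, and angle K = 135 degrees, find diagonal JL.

The diagonal of a parallelogram can be found by treating two adjacent sides and the diagonal as a triangle.
Applying the law of cosines with sides 12, 6 and included angle 135°:
d^2 = 144 + 36 - 144*cos(135°) = 72*sqrt(2) + 180
d = 6*sqrt(2*sqrt(2) + 5)

6*sqrt(2*sqrt(2) + 5)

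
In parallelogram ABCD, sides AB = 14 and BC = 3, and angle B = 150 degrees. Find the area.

Area = a * b * sin(theta)
Area = 14 * 3 * sin(150 degrees)
Area = 42 * 1/2
Area = 21

21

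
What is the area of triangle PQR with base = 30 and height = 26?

Area = (1/2) * base * height
Area = (1/2) * 30 * 26
Area = 390

390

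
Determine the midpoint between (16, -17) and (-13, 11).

The midpoint is the average of the coordinates:
x: (16 + -13)/2 = 3/2
y: (-17 + 11)/2 = -3
Midpoint = (3/2, -3)

(3/2, -3)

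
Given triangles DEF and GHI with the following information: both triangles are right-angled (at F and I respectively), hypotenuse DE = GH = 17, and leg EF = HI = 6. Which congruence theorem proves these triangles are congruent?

Consider the given information: both triangles are right-angled (at F and I respectively), hypotenuse DE = GH = 17, and leg EF = HI = 6
This is not SSS or AAS: SSS requires all three pairs of sides, but we don't have that. AAS requires two angles and a non-included side.
The correct criterion is HL. The hypotenuse and one leg of two right triangles are equal (Hypotenuse-Leg).

HL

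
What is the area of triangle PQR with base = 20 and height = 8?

A triangle's area is half the area of a rectangle with the same base and height.
Area = (1/2) * 20 * 8 = 80.

80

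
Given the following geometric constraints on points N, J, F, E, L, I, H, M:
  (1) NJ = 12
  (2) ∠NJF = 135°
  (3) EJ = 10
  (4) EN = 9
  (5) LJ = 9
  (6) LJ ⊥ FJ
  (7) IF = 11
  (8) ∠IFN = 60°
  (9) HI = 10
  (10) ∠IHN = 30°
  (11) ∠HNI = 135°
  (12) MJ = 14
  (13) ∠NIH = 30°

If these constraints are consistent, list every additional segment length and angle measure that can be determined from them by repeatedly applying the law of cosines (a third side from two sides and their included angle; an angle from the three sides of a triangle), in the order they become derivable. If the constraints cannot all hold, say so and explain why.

These constraints are not satisfiable: (10), (11) and (13) are the three interior angles of triangle IHN, which must sum to 180°, but 30° + 135° + 30° = 195°. No planar figure meets all of them, so nothing further can be derived.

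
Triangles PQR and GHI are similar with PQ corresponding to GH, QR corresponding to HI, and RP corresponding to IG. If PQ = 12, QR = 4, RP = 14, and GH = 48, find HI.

Similar triangles have proportional sides. Setting up the proportion:
GH / PQ = HI / QR
48 / 12 = HI / 4
HI = 4 * 48 / 12 = 16.

16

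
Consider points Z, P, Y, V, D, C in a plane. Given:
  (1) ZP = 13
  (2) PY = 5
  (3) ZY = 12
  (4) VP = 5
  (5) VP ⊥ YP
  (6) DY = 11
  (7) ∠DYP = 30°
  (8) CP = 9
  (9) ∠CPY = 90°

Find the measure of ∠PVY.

Step 1: By the law of cosines on triangle VPY: VY² = 5² + 5² − 2·5·5·cos(90°) = 50, so VY = 5·√2.
Step 2: By the inverse law of cosines on triangle PVY: cos(∠PVY) = (5² + (5·√2)² − 5²) / (2·5·5·√2) = 50/70.71 = 0.7071, so ∠PVY = 45°.

Therefore, the measure of angle ∠PVY = 45°.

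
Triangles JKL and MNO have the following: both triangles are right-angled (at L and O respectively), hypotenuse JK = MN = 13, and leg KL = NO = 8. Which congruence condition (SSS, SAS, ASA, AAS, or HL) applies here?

The given information provides:
both triangles are right-angled (at L and O respectively), hypotenuse JK = MN = 13, and leg KL = NO = 8
This matches the HL congruence theorem.
The hypotenuse and one leg of two right triangles are equal (Hypotenuse-Leg).

HL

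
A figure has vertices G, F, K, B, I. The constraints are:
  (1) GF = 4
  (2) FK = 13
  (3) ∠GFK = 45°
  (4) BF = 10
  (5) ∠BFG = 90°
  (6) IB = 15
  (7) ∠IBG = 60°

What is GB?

Step 1: By the law of cosines on triangle GFB: GB² = 4² + 10² − 2·4·10·cos(90°) = 116, so GB = 2·√29.

Therefore, the length of GB = 2·√29.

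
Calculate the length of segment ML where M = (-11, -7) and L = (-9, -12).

d = sqrt((2)^2 + (-5)^2) = sqrt(29)

sqrt(29)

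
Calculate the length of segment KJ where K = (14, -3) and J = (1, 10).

d = sqrt((-13)^2 + (13)^2) = sqrt(338) = 13*sqrt(2)

13*sqrt(2)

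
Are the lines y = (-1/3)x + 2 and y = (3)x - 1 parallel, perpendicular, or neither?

Slope of line 1: m1 = -1/3
Slope of line 2: m2 = 3
m1 * m2 = -1, so perpendicular.

Perpendicular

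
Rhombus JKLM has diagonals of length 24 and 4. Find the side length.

The diagonals of a rhombus bisect each other at right angles.
Half-diagonals: 24/2 = 12 and 4/2 = 2
side = sqrt(12^2 + 2^2)
side = sqrt(144 + 4)
side = sqrt(148) = 2*sqrt(37)

2*sqrt(37)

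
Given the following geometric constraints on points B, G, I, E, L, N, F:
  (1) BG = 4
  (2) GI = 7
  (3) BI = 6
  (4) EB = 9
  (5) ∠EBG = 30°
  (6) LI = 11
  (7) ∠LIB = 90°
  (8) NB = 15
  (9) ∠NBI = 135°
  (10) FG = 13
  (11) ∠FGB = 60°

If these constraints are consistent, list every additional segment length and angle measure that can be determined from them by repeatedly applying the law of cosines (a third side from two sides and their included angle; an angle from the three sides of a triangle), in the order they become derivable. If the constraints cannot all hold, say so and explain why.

The constraints are consistent. Derivable facts, in order:
After 1 step:
- BF = √133
- BL = √157
- GE ≈ 5.89
- IN ≈ 19.7
- ∠BGI = 58.81°
- ∠BIG = 34.77°
- ∠GBI = 86.42°
After 2 steps:
- ∠BEG = 19.86°
- ∠BFG = 17.48°
- ∠BGE = 130.14°
- ∠BIN = 32.57°
- ∠BLI = 28.61°
- ∠BNI = 12.43°
- ∠FBG = 102.52°
- ∠IBL = 61.39°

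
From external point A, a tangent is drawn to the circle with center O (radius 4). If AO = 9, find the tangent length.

The tangent, radius, and line from the external point to the center form a right triangle.
The right angle is where the tangent meets the radius.
By the Pythagorean theorem: tangent² + 4² = 9²
tangent² = 81 - 16 = 65
tangent = sqrt(65)

sqrt(65)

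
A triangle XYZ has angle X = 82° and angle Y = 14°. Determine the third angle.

angle Z = 180 - 82 - 14 = 84 degrees.

84 degrees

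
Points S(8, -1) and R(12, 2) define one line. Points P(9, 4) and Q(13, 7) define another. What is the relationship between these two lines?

Slope of line 1: m1 = (2 - -1)/(12 - 8) = 3/4 = 3/4
Slope of line 2: m2 = (7 - 4)/(13 - 9) = 3/4 = 3/4
Two lines are parallel if and only if they have equal slopes (or both are vertical).
Here m1 = m2 = 3/4, confirming the lines are parallel.

Parallel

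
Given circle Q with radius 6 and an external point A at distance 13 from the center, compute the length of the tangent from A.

tangent = √(d² - r²) = √(13² - 6²) = √(169 - 36) = √133 = sqrt(133)

sqrt(133)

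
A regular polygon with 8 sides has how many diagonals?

The number of diagonals in an n-gon is n(n - 3)/2.
For n = 8: 8(8 - 3)/2 = 8 × 5 / 2 = 20.

20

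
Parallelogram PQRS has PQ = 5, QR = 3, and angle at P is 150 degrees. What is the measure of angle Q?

In a parallelogram, consecutive angles are supplementary (sum to 180°).
angle Q = 180 - angle P
angle Q = 180 - 150
angle Q = 30 degrees

30 degrees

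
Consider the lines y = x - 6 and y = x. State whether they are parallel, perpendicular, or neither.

Slope of line 1: m1 = 1
Slope of line 2: m2 = 1
m1 = m2, so the lines are parallel.

Parallel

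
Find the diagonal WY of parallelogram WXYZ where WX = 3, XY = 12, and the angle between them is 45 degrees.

Law of cosines: d^2 = 3^2 + 12^2 - 2(3)(12)cos(45°) = 153 - 36*sqrt(2), so d = 3*sqrt(17 - 4*sqrt(2)).

3*sqrt(17 - 4*sqrt(2))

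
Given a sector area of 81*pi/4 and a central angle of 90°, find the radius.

The sector covers 90°/360° = 1/4 of the full circle.
Full circle area = 81*pi/4 / 1/4 = 81*pi.
Since full area = πr², we get r² = 81*pi/π = 81, so r = 9.

9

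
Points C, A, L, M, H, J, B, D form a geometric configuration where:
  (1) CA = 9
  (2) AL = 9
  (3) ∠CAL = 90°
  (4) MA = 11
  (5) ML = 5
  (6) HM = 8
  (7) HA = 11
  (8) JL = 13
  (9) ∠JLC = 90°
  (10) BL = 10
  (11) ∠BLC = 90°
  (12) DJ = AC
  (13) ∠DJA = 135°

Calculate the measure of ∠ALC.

Step 1: By the law of cosines on triangle LAC: LC² = 9² + 9² − 2·9·9·cos(90°) = 162, so LC = 9·√2.
Step 2: By the inverse law of cosines on triangle ALC: cos(∠ALC) = (9² + (9·√2)² − 9²) / (2·9·9·√2) = 162/229.1 = 0.7071, so ∠ALC = 45°.

Therefore, the measure of angle ∠ALC = 45°.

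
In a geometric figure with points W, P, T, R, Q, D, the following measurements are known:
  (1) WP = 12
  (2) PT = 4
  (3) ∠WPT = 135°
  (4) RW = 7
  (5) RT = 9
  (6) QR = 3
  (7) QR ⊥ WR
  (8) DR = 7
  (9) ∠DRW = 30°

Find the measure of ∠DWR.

Step 1: By the law of cosines on triangle WRD: WD² = 7² + 7² − 2·7·7·cos(30°) = 13.13, so WD ≈ 3.62.
Step 2: By the inverse law of cosines on triangle DWR: cos(∠DWR) = (3.62² + 7² − 7²) / (2·3.62·7) = 13.13/50.73 = 0.2588, so ∠DWR = 75°.

Therefore, the measure of angle ∠DWR = 75°.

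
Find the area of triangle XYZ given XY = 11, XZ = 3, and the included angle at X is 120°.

Area = (1/2) * XY * XZ * sin(X)
Area = (1/2) * 11 * 3 * sin(120°)
Area = (1/2) * 11 * 3 * sqrt(3)/2
Area = 33*sqrt(3)/4

33*sqrt(3)/4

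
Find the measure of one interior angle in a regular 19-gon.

Each interior angle of a regular n-gon is (n - 2) * 180 / n.
For n = 19: (19 - 2) * 180 / 19 = 3060/19 = 3060/19 degrees.

3060/19 degrees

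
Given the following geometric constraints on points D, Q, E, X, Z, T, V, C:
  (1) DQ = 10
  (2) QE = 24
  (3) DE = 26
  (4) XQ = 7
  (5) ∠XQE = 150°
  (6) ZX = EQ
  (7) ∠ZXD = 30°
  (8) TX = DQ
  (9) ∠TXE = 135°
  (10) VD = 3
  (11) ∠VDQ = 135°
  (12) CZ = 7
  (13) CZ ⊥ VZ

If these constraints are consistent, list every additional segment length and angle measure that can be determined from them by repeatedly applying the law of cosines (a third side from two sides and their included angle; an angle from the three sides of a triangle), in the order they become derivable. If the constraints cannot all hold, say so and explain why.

The constraints are consistent. Derivable facts, in order:
After 1 step:
- EX ≈ 30.27
- QV ≈ 12.31
- ∠DEQ = 22.62°
- ∠DQE = 90°
- ∠EDQ = 67.38°
After 2 steps:
- ET ≈ 38
- ∠DQV = 9.93°
- ∠DVQ = 35.07°
- ∠EXQ = 23.36°
- ∠QEX = 6.64°
After 3 steps:
- ∠ETX = 34.28°
- ∠TEX = 10.72°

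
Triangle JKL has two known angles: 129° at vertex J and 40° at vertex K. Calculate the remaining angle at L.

By the triangle angle sum property, the three interior angles of any triangle add up to 180°.
We know angle J = 129° and angle K = 40°, so their sum is 169°.
Therefore angle L = 180° - 169° = 11°.

11 degrees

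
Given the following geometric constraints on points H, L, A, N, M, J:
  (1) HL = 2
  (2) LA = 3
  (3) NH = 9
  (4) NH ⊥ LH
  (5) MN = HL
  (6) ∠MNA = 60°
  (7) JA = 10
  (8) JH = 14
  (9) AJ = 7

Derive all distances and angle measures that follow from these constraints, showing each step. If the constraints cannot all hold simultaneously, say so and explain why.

These constraints are not satisfiable: (7) JA = 10 and (9) AJ = 7 assign two different lengths to the same segment. No planar figure meets all of them, so nothing further can be derived.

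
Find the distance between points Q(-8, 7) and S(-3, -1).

d = sqrt((5)^2 + (-8)^2) = sqrt(89)

sqrt(89)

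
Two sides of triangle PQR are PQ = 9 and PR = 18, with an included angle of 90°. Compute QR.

Since angle P = 90°, this is a right triangle and the law of cosines reduces to the Pythagorean theorem.
QR^2 = 9^2 + 18^2 = 405
QR = 9*sqrt(5)

9*sqrt(5)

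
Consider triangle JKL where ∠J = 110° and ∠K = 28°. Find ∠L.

The interior angles sum to 180°: angle L = 180 - 110 - 28 = 42°.
The triangle is obtuse (angles 110°, 28°, 42°).

42 degrees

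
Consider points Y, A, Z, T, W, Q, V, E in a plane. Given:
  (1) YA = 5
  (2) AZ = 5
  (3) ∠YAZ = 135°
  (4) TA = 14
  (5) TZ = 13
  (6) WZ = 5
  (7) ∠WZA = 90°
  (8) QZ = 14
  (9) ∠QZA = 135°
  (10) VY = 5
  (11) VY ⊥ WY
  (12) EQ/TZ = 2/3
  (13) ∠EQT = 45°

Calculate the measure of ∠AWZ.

Step 1: By the law of cosines on triangle WZA: WA² = 5² + 5² − 2·5·5·cos(90°) = 50, so WA = 5·√2.
Step 2: By the inverse law of cosines on triangle AWZ: cos(∠AWZ) = ((5·√2)² + 5² − 5²) / (2·5·√2·5) = 50/70.71 = 0.7071, so ∠AWZ = 45°.

Therefore, the measure of angle ∠AWZ = 45°.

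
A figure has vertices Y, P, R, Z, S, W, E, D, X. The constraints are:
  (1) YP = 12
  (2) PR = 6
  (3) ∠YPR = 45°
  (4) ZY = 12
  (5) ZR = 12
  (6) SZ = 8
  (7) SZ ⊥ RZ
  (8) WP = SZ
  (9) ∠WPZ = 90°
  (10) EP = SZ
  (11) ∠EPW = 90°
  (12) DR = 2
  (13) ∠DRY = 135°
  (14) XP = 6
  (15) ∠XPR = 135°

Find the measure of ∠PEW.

From the given relations: EP = SZ = 8; WP = SZ = 8.
Step 1: By the law of cosines on triangle EPW: EW² = 8² + 8² − 2·8·8·cos(90°) = 128, so EW = 8·√2.
Step 2: By the inverse law of cosines on triangle PEW: cos(∠PEW) = (8² + (8·√2)² − 8²) / (2·8·8·√2) = 128/181.02 = 0.7071, so ∠PEW = 45°.

Therefore, the measure of angle ∠PEW = 45°.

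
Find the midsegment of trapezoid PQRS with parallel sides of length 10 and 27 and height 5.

The midsegment of a trapezoid = (base1 + base2) / 2
midsegment = (10 + 27) / 2
midsegment = 37 / 2
midsegment = 37/2

37/2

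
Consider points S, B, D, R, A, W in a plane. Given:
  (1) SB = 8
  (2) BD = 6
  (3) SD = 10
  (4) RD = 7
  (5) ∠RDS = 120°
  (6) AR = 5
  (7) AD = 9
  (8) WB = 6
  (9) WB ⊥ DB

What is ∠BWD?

Step 1: By the law of cosines on triangle WBD: WD² = 6² + 6² − 2·6·6·cos(90°) = 72, so WD = 6·√2.
Step 2: By the inverse law of cosines on triangle BWD: cos(∠BWD) = (6² + (6·√2)² − 6²) / (2·6·6·√2) = 72/101.82 = 0.7071, so ∠BWD = 45°.

Therefore, the measure of angle ∠BWD = 45°.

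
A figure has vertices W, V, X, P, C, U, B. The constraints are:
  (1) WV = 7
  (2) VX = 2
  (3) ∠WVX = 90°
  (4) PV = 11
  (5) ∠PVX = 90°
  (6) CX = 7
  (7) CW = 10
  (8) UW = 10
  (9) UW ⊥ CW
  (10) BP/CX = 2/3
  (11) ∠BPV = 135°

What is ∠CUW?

Step 1: By the law of cosines on triangle UWC: UC² = 10² + 10² − 2·10·10·cos(90°) = 200, so UC = 10·√2.
Step 2: By the inverse law of cosines on triangle CUW: cos(∠CUW) = ((10·√2)² + 10² − 10²) / (2·10·√2·10) = 200/282.84 = 0.7071, so ∠CUW = 45°.

Therefore, the measure of angle ∠CUW = 45°.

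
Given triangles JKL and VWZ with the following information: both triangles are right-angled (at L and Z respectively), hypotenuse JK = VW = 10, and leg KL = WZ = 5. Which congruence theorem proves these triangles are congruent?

The given information matches HL: The hypotenuse and one leg of two right triangles are equal (Hypotenuse-Leg).

HL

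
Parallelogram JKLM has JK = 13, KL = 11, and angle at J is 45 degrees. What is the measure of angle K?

In a parallelogram, consecutive angles are supplementary (sum to 180°).
angle K = 180 - angle J
angle K = 180 - 45
angle K = 135 degrees

135 degrees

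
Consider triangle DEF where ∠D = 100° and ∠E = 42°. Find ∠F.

By the triangle angle sum property, the three interior angles of any triangle add up to 180°.
We know angle D = 100° and angle E = 42°, so their sum is 142°.
Therefore angle F = 180° - 142° = 38°.

38 degrees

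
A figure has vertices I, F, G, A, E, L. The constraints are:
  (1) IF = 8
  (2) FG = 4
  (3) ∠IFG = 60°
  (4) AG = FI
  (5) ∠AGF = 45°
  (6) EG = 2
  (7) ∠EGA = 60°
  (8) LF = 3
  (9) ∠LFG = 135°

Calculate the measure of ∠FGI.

Step 1: By the law of cosines on triangle GFI: GI² = 4² + 8² − 2·4·8·cos(60°) = 48, so GI = 4·√3.
Step 2: By the inverse law of cosines on triangle FGI: cos(∠FGI) = (4² + (4·√3)² − 8²) / (2·4·4·√3) = 0/55.43 = 0, so ∠FGI = 90°.

Therefore, the measure of angle ∠FGI = 90°.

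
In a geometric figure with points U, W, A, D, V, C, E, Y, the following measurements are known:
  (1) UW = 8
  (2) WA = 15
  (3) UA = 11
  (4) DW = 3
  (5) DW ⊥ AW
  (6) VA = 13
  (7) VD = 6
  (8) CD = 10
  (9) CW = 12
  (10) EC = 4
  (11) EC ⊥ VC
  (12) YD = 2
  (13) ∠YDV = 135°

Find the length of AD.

Step 1: By the law of cosines on triangle AWD: AD² = 15² + 3² − 2·15·3·cos(90°) = 234, so AD = 3·√26.

Therefore, the length of AD = 3·√26.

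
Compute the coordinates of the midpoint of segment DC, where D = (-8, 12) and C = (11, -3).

The midpoint is the point halfway along the segment.
Move half the horizontal distance: -8 + (11 - -8)/2 = -8 + 19/2 = 3/2
Move half the vertical distance: 12 + (-3 - 12)/2 = 12 + -15/2 = 9/2
Midpoint = (3/2, 9/2)

(3/2, 9/2)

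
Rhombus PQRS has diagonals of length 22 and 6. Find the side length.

The diagonals of a rhombus bisect each other at right angles.
Half-diagonals: 22/2 = 11 and 6/2 = 3
side = sqrt(11^2 + 3^2)
side = sqrt(121 + 9)
side = sqrt(130)

sqrt(130)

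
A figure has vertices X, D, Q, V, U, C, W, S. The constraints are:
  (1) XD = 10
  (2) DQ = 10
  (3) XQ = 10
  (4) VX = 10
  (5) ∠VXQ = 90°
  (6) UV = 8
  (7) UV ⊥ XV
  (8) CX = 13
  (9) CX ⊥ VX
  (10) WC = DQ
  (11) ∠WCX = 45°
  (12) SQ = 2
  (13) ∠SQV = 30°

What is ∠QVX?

Step 1: By the law of cosines on triangle VXQ: VQ² = 10² + 10² − 2·10·10·cos(90°) = 200, so VQ = 10·√2.
Step 2: By the inverse law of cosines on triangle QVX: cos(∠QVX) = ((10·√2)² + 10² − 10²) / (2·10·√2·10) = 200/282.84 = 0.7071, so ∠QVX = 45°.

Therefore, the measure of angle ∠QVX = 45°.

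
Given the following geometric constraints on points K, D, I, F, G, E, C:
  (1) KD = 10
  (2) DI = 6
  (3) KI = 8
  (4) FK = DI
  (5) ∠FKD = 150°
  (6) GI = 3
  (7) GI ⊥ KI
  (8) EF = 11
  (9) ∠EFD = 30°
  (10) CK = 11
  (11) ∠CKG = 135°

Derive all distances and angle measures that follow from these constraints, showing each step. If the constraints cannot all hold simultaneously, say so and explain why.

The constraints are consistent.

From the given relations:
  FK = DI = 6

Step 1: From KI = 8, IG = 3, and ∠KIG = 90°, by the law of cosines:
  KG² = KI² + IG² - 2·KI·IG·cos(90°) = 64 + 9 - 0 = 73
  KG = √73

Step 2: From DK = 10, KF = 6, and ∠DKF = 150°, by the law of cosines:
  DF² = DK² + KF² - 2·DK·KF·cos(150°) = 100 + 36 + 103.9 = 239.9
  DF ≈ 15.49

Step 3: From KD = 10, KI = 8, DI = 6, by the inverse law of cosines:
  cos(∠DKI) = (KD² + KI² - DI²) / (2·KD·KI)
  ∠DKI = 36.87°

Step 4: From DI = 6, DK = 10, IK = 8, by the inverse law of cosines:
  cos(∠IDK) = (DI² + DK² - IK²) / (2·DI·DK)
  ∠IDK = 53.13°

Step 5: From ID = 6, IK = 8, DK = 10, by the inverse law of cosines:
  cos(∠DIK) = (ID² + IK² - DK²) / (2·ID·IK)
  ∠DIK = 90°

Step 6: From DF = 15.49, FE = 11, and ∠DFE = 30°, by the law of cosines:
  DE² = DF² + FE² - 2·DF·FE·cos(30°) = 239.9 + 121 - 295.1 = 65.81
  DE ≈ 8.11

Step 7: From GK = √73, KC = 11, and ∠GKC = 135°, by the law of cosines:
  GC² = GK² + KC² - 2·GK·KC·cos(135°) = 73 + 121 + 132.9 = 326.9
  GC ≈ 18.08

Step 8: From KG = √73, KI = 8, GI = 3, by the inverse law of cosines:
  cos(∠GKI) = (KG² + KI² - GI²) / (2·KG·KI)
  ∠GKI = 20.56°

Step 9: From DF = 15.49, DK = 10, FK = 6, by the inverse law of cosines:
  cos(∠FDK) = (DF² + DK² - FK²) / (2·DF·DK)
  ∠FDK = 11.17°

Step 10: From FD = 15.49, FK = 6, DK = 10, by the inverse law of cosines:
  cos(∠DFK) = (FD² + FK² - DK²) / (2·FD·FK)
  ∠DFK = 18.83°

Step 11: From GI = 3, GK = √73, IK = 8, by the inverse law of cosines:
  cos(∠IGK) = (GI² + GK² - IK²) / (2·GI·GK)
  ∠IGK = 69.44°

Step 12: From DE = 8.11, DF = 15.49, EF = 11, by the inverse law of cosines:
  cos(∠EDF) = (DE² + DF² - EF²) / (2·DE·DF)
  ∠EDF = 42.69°

Step 13: From GC = 18.08, GK = √73, CK = 11, by the inverse law of cosines:
  cos(∠CGK) = (GC² + GK² - CK²) / (2·GC·GK)
  ∠CGK = 25.48°

Step 14: From ED = 8.11, EF = 11, DF = 15.49, by the inverse law of cosines:
  cos(∠DEF) = (ED² + EF² - DF²) / (2·ED·EF)
  ∠DEF = 107.31°

Step 15: From CG = 18.08, CK = 11, GK = √73, by the inverse law of cosines:
  cos(∠GCK) = (CG² + CK² - GK²) / (2·CG·CK)
  ∠GCK = 19.52°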